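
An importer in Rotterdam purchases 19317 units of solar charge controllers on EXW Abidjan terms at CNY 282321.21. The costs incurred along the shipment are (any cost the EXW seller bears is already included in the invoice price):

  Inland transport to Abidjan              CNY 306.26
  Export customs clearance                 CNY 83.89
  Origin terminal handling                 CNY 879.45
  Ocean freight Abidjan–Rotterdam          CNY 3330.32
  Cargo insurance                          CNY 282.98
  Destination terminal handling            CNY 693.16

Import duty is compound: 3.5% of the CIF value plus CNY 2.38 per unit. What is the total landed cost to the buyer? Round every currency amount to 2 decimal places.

Total landed cost: CNY 343923.87

EXW: the seller makes goods available at their premises; the buyer bears all onward costs.
CIF value = EXW price + inland to port + export clearance + origin terminal + freight + insurance = 282321.21 + 306.26 + 83.89 + 879.45 + 3330.32 + 282.98 = 287204.11
Ad valorem component: 287204.11 × 3.5% = 10052.14
Specific component: 19317 × 2.38 = 45974.46
Import duty = 10052.14 + 45974.46 = 56026.60
Buyer bears: inland to port 306.26 + export clearance 83.89 + origin terminal 879.45 + freight 3330.32 + insurance 282.98 + destination terminal 693.16 + duty 56026.60 = 61602.66
Landed cost = invoice 282321.21 + 61602.66 = 343923.87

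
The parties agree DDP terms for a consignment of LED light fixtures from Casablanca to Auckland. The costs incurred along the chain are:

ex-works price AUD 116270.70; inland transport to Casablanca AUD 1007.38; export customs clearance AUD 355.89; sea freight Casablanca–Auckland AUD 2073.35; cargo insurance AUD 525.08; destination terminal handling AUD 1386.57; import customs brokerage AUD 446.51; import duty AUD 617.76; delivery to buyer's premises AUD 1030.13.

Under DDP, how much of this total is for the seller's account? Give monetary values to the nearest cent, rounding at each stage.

DDP: the seller bears all costs including import duty.
Seller's account: goods 116270.70 + inland to port 1007.38 + export clearance 355.89 + freight 2073.35 + insurance 525.08 + destination terminal 1386.57 + brokerage 446.51 + duty 617.76 + delivery 1030.13 = 123713.37
Buyer's account: 0.00

Seller's account: AUD 123713.37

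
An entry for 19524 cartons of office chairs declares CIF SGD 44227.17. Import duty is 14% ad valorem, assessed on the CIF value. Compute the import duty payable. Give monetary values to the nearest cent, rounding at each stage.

Import duty = 44227.17 × 14% = 6191.80

Import duty: SGD 6191.80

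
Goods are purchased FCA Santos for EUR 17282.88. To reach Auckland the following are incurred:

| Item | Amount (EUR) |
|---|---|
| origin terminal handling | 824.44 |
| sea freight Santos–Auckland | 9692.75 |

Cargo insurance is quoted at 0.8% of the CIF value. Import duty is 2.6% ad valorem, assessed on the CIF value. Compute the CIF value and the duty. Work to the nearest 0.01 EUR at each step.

Let C be the CIF value. C = FCA price + pre-shipment costs + freight + 0.8% × C
C − 0.8% × C = 17282.88 + 824.44 + 9692.75
0.992 × C = 27800.07
C = 27800.07 / 0.992 = 28024.26
Insurance premium = 0.8% × 28024.26 = 224.19
Import duty = 28024.26 × 2.6% = 728.63

CIF value: EUR 28024.26; import duty: EUR 728.63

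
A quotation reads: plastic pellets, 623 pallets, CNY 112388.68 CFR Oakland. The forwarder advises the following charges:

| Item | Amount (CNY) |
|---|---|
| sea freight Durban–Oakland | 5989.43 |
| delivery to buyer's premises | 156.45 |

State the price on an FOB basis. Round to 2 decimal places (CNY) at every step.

Not relevant to the conversion: delivery — on the buyer under both terms; not part of either seller's price.
From CFR to FOB, the seller no longer bears: freight.
FOB price = 112388.68 − 5989.43 = 106399.25

FOB price: CNY 106399.25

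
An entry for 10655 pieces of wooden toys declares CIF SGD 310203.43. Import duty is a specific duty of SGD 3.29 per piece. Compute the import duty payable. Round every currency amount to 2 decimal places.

Import duty = 10655 × 3.29 = 35054.95

Import duty: SGD 35054.95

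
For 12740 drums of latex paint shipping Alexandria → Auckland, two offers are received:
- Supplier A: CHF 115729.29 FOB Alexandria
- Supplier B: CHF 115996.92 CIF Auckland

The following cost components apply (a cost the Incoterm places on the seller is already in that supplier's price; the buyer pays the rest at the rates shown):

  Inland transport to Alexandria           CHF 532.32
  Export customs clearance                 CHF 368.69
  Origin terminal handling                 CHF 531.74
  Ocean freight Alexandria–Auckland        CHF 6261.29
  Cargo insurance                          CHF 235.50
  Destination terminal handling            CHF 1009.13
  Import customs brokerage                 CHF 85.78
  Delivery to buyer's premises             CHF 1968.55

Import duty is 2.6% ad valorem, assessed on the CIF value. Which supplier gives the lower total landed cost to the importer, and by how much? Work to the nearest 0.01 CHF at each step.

Supplier B is cheaper by CHF 6391.12

Supplier A (FOB):
CIF value = FOB price + freight + insurance = 115729.29 + 6261.29 + 235.50 = 122226.08
Import duty = 122226.08 × 2.6% = 3177.88
Buyer bears (A): 6261.29 + 235.50 + 1009.13 + 85.78 + 1968.55 = 9560.25
Landed cost (A) = invoice 115729.29 + 9560.25 + duty 3177.88 = 128467.42
Supplier B (CIF):
The CIF price already equals the CIF value: 115996.92
Import duty = 115996.92 × 2.6% = 3015.92
Buyer bears (B): 1009.13 + 85.78 + 1968.55 = 3063.46
Landed cost (B) = invoice 115996.92 + 3063.46 + duty 3015.92 = 122076.30
Difference = |128467.42 − 122076.30| = 6391.12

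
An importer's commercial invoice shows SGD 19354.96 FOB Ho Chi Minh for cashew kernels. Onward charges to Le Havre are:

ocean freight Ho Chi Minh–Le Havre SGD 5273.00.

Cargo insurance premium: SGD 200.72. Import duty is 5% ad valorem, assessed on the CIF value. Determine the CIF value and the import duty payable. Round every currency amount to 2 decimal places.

CIF = FOB price + freight + insurance
CIF = 19354.96 + 5273.00 + 200.72 = 24828.68
Import duty = 24828.68 × 5% = 1241.43

CIF value: SGD 24828.68; import duty: SGD 1241.43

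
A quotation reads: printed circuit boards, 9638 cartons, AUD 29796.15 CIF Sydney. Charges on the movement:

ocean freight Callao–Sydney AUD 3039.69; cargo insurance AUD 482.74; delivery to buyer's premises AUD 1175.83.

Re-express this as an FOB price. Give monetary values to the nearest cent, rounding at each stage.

FOB price: AUD 26273.72

Not relevant to the conversion: delivery — on the buyer under both terms; not part of either seller's price.
From CIF to FOB, the seller no longer bears: freight, insurance.
FOB price = 29796.15 − 3039.69 − 482.74 = 26273.72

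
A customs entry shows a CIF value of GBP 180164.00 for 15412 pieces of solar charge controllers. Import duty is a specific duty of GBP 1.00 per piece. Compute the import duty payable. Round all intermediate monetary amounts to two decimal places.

Import duty: GBP 15412.00

Import duty = 15412 × 1.00 = 15412.00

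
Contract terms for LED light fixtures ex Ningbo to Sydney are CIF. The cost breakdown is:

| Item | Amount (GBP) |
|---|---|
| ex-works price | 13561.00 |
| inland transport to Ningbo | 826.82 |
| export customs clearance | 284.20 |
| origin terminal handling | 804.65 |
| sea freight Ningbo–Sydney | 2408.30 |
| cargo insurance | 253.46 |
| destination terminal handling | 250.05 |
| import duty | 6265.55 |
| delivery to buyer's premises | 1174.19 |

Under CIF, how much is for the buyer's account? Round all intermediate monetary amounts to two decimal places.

Buyer's account: GBP 7689.79

CIF: the seller pays costs through ocean freight and marine insurance to the destination port.
Seller's account: goods 13561.00 + inland to port 826.82 + export clearance 284.20 + origin terminal 804.65 + freight 2408.30 + insurance 253.46 = 18138.43
Buyer's account: destination terminal 250.05 + duty 6265.55 + delivery 1174.19 = 7689.79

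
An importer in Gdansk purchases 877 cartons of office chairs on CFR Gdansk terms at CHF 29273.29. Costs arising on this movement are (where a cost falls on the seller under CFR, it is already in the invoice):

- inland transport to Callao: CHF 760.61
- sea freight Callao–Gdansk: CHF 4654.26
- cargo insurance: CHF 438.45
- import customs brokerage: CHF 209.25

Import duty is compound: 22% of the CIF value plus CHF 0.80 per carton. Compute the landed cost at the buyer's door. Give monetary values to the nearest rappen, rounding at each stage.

CFR: the seller pays costs through ocean freight to the destination port, but not insurance.
Already in the invoice (seller's account under CFR): inland to port, freight — exclude.
CIF value = CFR price + insurance = 29273.29 + 438.45 = 29711.74
Ad valorem component: 29711.74 × 22% = 6536.58
Specific component: 877 × 0.80 = 701.60
Import duty = 6536.58 + 701.60 = 7238.18
Buyer bears: insurance 438.45 + brokerage 209.25 + duty 7238.18 = 7885.88
Landed cost = invoice 29273.29 + 7885.88 = 37159.17

Total landed cost: CHF 37159.17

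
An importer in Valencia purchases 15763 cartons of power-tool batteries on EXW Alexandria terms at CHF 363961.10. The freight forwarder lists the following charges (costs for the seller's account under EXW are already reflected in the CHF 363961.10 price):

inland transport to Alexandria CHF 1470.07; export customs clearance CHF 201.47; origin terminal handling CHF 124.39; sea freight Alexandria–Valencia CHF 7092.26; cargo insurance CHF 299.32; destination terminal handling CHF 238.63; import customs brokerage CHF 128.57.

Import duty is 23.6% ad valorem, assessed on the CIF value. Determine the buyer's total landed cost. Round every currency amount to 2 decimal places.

Total landed cost: CHF 461578.88

EXW: the seller makes goods available at their premises; the buyer bears all onward costs.
CIF value = EXW price + inland to port + export clearance + origin terminal + freight + insurance = 363961.10 + 1470.07 + 201.47 + 124.39 + 7092.26 + 299.32 = 373148.61
Import duty = 373148.61 × 23.6% = 88063.07
Buyer bears: inland to port 1470.07 + export clearance 201.47 + origin terminal 124.39 + freight 7092.26 + insurance 299.32 + destination terminal 238.63 + brokerage 128.57 + duty 88063.07 = 97617.78
Landed cost = invoice 363961.10 + 97617.78 = 461578.88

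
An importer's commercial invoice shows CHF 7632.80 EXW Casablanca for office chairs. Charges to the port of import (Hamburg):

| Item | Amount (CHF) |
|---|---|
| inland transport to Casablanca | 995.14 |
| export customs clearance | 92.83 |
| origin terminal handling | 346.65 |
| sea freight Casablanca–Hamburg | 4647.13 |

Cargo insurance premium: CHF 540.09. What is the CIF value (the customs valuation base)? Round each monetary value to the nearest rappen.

CIF = EXW price + pre-shipment costs + freight + insurance
CIF = 7632.80 + 995.14 + 92.83 + 346.65 + 4647.13 + 540.09 = 14254.64

CIF value: CHF 14254.64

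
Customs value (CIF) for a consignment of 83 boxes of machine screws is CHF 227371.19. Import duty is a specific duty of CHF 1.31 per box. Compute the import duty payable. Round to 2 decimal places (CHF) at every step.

Import duty: CHF 108.73

Import duty = 83 × 1.31 = 108.73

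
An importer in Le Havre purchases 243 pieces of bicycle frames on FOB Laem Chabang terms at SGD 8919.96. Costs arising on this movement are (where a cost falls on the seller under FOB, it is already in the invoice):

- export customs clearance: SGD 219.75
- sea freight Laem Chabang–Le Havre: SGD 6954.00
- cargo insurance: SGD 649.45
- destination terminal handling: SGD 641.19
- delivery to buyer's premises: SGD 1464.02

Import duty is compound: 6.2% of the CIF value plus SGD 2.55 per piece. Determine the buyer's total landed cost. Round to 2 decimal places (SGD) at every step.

FOB: the seller bears costs until goods are on board at the origin port; the buyer bears freight, insurance and all costs thereafter.
Already in the invoice (seller's account under FOB): export clearance — exclude.
CIF value = FOB price + freight + insurance = 8919.96 + 6954.00 + 649.45 = 16523.41
Ad valorem component: 16523.41 × 6.2% = 1024.45
Specific component: 243 × 2.55 = 619.65
Import duty = 1024.45 + 619.65 = 1644.10
Buyer bears: freight 6954.00 + insurance 649.45 + destination terminal 641.19 + delivery 1464.02 + duty 1644.10 = 11352.76
Landed cost = invoice 8919.96 + 11352.76 = 20272.72

Total landed cost: SGD 20272.72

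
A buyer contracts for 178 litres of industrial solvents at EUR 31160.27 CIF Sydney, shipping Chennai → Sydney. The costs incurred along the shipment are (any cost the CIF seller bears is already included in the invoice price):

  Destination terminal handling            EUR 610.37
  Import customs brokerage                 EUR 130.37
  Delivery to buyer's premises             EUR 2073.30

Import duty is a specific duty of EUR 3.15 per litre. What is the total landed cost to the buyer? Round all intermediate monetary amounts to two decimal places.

CIF: the seller pays costs through ocean freight and marine insurance to the destination port.
The CIF price already equals the CIF value: 31160.27
Import duty = 178 × 3.15 = 560.70
Buyer bears: destination terminal 610.37 + brokerage 130.37 + delivery 2073.30 + duty 560.70 = 3374.74
Landed cost = invoice 31160.27 + 3374.74 = 34535.01

Total landed cost: EUR 34535.01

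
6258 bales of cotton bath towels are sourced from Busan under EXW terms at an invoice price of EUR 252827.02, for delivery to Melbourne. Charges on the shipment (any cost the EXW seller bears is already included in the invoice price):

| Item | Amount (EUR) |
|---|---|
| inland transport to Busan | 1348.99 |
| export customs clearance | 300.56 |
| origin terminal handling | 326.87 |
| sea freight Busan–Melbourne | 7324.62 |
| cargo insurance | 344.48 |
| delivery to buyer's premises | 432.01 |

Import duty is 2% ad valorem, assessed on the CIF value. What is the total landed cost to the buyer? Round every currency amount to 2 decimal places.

EXW: the seller makes goods available at their premises; the buyer bears all onward costs.
CIF value = EXW price + inland to port + export clearance + origin terminal + freight + insurance = 252827.02 + 1348.99 + 300.56 + 326.87 + 7324.62 + 344.48 = 262472.54
Import duty = 262472.54 × 2% = 5249.45
Buyer bears: inland to port 1348.99 + export clearance 300.56 + origin terminal 326.87 + freight 7324.62 + insurance 344.48 + delivery 432.01 + duty 5249.45 = 15326.98
Landed cost = invoice 252827.02 + 15326.98 = 268154.00

Total landed cost: EUR 268154.00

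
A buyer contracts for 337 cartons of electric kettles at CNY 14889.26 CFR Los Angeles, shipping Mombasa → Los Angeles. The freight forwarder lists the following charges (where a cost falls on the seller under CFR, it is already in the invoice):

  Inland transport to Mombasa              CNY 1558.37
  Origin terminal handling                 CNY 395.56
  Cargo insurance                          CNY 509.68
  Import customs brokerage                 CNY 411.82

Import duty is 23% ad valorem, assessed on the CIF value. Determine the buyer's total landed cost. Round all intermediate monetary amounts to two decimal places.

CFR: the seller pays costs through ocean freight to the destination port, but not insurance.
Already in the invoice (seller's account under CFR): inland to port, origin terminal — exclude.
CIF value = CFR price + insurance = 14889.26 + 509.68 = 15398.94
Import duty = 15398.94 × 23% = 3541.76
Buyer bears: insurance 509.68 + brokerage 411.82 + duty 3541.76 = 4463.26
Landed cost = invoice 14889.26 + 4463.26 = 19352.52

Total landed cost: CNY 19352.52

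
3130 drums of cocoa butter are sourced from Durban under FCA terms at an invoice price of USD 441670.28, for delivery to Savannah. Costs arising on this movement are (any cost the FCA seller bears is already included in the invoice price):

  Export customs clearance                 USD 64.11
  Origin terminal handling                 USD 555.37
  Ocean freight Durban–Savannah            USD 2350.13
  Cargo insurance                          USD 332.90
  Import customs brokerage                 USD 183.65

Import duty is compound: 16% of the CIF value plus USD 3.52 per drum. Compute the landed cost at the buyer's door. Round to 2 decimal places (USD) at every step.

Total landed cost: USD 527295.32

FCA: the seller delivers export-cleared goods to the carrier; the buyer bears costs from that point.
Already in the invoice (seller's account under FCA): export clearance — exclude.
CIF value = FCA price + origin terminal + freight + insurance = 441670.28 + 555.37 + 2350.13 + 332.90 = 444908.68
Ad valorem component: 444908.68 × 16% = 71185.39
Specific component: 3130 × 3.52 = 11017.60
Import duty = 71185.39 + 11017.60 = 82202.99
Buyer bears: origin terminal 555.37 + freight 2350.13 + insurance 332.90 + brokerage 183.65 + duty 82202.99 = 85625.04
Landed cost = invoice 441670.28 + 85625.04 = 527295.32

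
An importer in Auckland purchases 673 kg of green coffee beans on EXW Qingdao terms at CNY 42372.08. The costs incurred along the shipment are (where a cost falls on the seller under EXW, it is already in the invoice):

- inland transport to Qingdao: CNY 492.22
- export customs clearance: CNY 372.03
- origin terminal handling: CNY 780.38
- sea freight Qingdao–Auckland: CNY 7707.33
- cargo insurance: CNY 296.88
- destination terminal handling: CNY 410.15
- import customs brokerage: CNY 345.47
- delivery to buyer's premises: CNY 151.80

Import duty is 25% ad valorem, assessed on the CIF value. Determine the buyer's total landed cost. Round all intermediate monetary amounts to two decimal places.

EXW: the seller makes goods available at their premises; the buyer bears all onward costs.
CIF value = EXW price + inland to port + export clearance + origin terminal + freight + insurance = 42372.08 + 492.22 + 372.03 + 780.38 + 7707.33 + 296.88 = 52020.92
Import duty = 52020.92 × 25% = 13005.23
Buyer bears: inland to port 492.22 + export clearance 372.03 + origin terminal 780.38 + freight 7707.33 + insurance 296.88 + destination terminal 410.15 + brokerage 345.47 + delivery 151.80 + duty 13005.23 = 23561.49
Landed cost = invoice 42372.08 + 23561.49 = 65933.57

Total landed cost: CNY 65933.57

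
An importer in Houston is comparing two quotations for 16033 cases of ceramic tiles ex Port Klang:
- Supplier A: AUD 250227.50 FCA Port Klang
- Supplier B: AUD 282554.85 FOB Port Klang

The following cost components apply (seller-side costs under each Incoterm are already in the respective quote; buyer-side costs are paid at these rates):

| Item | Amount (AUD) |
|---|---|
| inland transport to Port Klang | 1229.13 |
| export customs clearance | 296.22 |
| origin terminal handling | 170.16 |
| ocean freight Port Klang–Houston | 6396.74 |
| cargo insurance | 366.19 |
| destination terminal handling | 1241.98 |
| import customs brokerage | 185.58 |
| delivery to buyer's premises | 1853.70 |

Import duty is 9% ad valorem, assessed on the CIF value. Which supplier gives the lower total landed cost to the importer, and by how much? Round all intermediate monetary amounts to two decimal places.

Supplier A is cheaper by AUD 35051.34

Supplier A (FCA):
CIF value = FCA price + origin terminal + freight + insurance = 250227.50 + 170.16 + 6396.74 + 366.19 = 257160.59
Import duty = 257160.59 × 9% = 23144.45
Buyer bears (A): 170.16 + 6396.74 + 366.19 + 1241.98 + 185.58 + 1853.70 = 10214.35
Landed cost (A) = invoice 250227.50 + 10214.35 + duty 23144.45 = 283586.30
Supplier B (FOB):
CIF value = FOB price + freight + insurance = 282554.85 + 6396.74 + 366.19 = 289317.78
Import duty = 289317.78 × 9% = 26038.60
Buyer bears (B): 6396.74 + 366.19 + 1241.98 + 185.58 + 1853.70 = 10044.19
Landed cost (B) = invoice 282554.85 + 10044.19 + duty 26038.60 = 318637.64
Difference = |283586.30 − 318637.64| = 35051.34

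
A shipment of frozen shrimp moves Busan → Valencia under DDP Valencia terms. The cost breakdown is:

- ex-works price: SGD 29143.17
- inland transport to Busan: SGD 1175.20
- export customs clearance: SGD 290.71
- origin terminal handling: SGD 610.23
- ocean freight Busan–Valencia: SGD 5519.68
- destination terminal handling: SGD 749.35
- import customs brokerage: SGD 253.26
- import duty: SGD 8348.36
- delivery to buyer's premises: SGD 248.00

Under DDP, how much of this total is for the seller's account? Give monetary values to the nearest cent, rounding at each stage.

DDP: the seller bears all costs including import duty.
Seller's account: goods 29143.17 + inland to port 1175.20 + export clearance 290.71 + origin terminal 610.23 + freight 5519.68 + destination terminal 749.35 + brokerage 253.26 + duty 8348.36 + delivery 248.00 = 46337.96
Buyer's account: 0.00

Seller's account: SGD 46337.96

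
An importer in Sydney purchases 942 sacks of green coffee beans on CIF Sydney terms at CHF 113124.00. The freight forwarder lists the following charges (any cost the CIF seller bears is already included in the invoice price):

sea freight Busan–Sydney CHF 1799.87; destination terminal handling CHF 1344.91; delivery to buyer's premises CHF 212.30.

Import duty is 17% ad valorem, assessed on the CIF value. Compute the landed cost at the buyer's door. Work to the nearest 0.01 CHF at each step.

Total landed cost: CHF 133912.29

CIF: the seller pays costs through ocean freight and marine insurance to the destination port.
Already in the invoice (seller's account under CIF): freight — exclude.
The CIF price already equals the CIF value: 113124.00
Import duty = 113124.00 × 17% = 19231.08
Buyer bears: destination terminal 1344.91 + delivery 212.30 + duty 19231.08 = 20788.29
Landed cost = invoice 113124.00 + 20788.29 = 133912.29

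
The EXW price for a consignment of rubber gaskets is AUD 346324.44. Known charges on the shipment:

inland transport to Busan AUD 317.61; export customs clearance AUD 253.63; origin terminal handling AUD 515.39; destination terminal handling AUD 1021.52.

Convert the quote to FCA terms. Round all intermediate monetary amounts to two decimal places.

Not relevant to the conversion: origin terminal, destination terminal — on the buyer under both terms; not part of either seller's price.
From EXW to FCA, the seller additionally bears: inland to port, export clearance.
FCA price = 346324.44 + 317.61 + 253.63 = 346895.68

FCA price: AUD 346895.68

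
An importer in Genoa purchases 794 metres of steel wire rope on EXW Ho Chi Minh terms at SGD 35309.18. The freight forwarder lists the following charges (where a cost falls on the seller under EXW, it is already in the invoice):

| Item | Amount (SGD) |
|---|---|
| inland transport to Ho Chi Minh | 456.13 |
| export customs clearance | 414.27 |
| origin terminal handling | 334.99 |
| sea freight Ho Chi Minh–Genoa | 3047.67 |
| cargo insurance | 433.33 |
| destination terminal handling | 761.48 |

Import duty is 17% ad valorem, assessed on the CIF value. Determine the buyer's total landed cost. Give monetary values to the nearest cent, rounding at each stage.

Total landed cost: SGD 47556.30

EXW: the seller makes goods available at their premises; the buyer bears all onward costs.
CIF value = EXW price + inland to port + export clearance + origin terminal + freight + insurance = 35309.18 + 456.13 + 414.27 + 334.99 + 3047.67 + 433.33 = 39995.57
Import duty = 39995.57 × 17% = 6799.25
Buyer bears: inland to port 456.13 + export clearance 414.27 + origin terminal 334.99 + freight 3047.67 + insurance 433.33 + destination terminal 761.48 + duty 6799.25 = 12247.12
Landed cost = invoice 35309.18 + 12247.12 = 47556.30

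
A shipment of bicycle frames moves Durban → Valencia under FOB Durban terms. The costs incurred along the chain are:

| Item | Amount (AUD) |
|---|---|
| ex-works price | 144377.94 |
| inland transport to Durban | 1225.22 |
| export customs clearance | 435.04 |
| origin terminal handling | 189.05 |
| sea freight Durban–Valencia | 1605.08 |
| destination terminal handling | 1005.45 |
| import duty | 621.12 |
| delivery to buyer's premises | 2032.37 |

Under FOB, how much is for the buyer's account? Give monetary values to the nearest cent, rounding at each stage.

FOB: the seller bears costs until goods are on board at the origin port; the buyer bears freight, insurance and all costs thereafter.
Seller's account: goods 144377.94 + inland to port 1225.22 + export clearance 435.04 + origin terminal 189.05 = 146227.25
Buyer's account: freight 1605.08 + destination terminal 1005.45 + duty 621.12 + delivery 2032.37 = 5264.02

Buyer's account: AUD 5264.02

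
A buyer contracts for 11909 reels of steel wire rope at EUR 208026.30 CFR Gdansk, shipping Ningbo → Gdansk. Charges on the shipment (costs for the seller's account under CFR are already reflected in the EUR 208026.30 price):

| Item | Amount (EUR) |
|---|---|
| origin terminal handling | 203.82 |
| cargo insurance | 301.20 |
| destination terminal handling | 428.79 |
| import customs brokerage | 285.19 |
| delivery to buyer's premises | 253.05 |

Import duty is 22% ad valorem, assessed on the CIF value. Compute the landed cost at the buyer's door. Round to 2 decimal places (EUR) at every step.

Total landed cost: EUR 255126.58

CFR: the seller pays costs through ocean freight to the destination port, but not insurance.
Already in the invoice (seller's account under CFR): origin terminal — exclude.
CIF value = CFR price + insurance = 208026.30 + 301.20 = 208327.50
Import duty = 208327.50 × 22% = 45832.05
Buyer bears: insurance 301.20 + destination terminal 428.79 + brokerage 285.19 + delivery 253.05 + duty 45832.05 = 47100.28
Landed cost = invoice 208026.30 + 47100.28 = 255126.58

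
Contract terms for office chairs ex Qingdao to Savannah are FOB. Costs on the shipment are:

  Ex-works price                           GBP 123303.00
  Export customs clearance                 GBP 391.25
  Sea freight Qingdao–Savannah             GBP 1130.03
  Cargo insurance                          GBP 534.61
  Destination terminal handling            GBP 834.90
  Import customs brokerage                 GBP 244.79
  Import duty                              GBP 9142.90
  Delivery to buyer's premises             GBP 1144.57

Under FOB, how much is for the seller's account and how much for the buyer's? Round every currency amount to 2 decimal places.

FOB: the seller bears costs until goods are on board at the origin port; the buyer bears freight, insurance and all costs thereafter.
Seller's account: goods 123303.00 + export clearance 391.25 = 123694.25
Buyer's account: freight 1130.03 + insurance 534.61 + destination terminal 834.90 + brokerage 244.79 + duty 9142.90 + delivery 1144.57 = 13031.80

Seller: GBP 123694.25; buyer: GBP 13031.80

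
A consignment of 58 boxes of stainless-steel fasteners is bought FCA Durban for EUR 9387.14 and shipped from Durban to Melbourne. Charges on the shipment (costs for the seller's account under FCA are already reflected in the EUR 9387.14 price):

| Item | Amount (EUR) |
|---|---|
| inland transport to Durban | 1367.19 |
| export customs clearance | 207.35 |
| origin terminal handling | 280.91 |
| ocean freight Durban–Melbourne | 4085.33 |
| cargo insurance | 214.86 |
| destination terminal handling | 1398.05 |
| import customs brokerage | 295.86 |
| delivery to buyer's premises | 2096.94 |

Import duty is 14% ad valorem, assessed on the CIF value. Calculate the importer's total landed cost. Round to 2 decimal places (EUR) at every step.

Total landed cost: EUR 19714.64

FCA: the seller delivers export-cleared goods to the carrier; the buyer bears costs from that point.
Already in the invoice (seller's account under FCA): inland to port, export clearance — exclude.
CIF value = FCA price + origin terminal + freight + insurance = 9387.14 + 280.91 + 4085.33 + 214.86 = 13968.24
Import duty = 13968.24 × 14% = 1955.55
Buyer bears: origin terminal 280.91 + freight 4085.33 + insurance 214.86 + destination terminal 1398.05 + brokerage 295.86 + delivery 2096.94 + duty 1955.55 = 10327.50
Landed cost = invoice 9387.14 + 10327.50 = 19714.64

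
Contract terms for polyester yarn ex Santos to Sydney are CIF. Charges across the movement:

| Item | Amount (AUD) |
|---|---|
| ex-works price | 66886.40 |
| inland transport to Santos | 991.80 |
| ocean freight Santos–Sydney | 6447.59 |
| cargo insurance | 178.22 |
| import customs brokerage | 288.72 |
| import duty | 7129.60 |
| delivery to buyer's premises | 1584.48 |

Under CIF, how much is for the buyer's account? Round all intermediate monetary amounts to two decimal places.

CIF: the seller pays costs through ocean freight and marine insurance to the destination port.
Seller's account: goods 66886.40 + inland to port 991.80 + freight 6447.59 + insurance 178.22 = 74504.01
Buyer's account: brokerage 288.72 + duty 7129.60 + delivery 1584.48 = 9002.80

Buyer's account: AUD 9002.80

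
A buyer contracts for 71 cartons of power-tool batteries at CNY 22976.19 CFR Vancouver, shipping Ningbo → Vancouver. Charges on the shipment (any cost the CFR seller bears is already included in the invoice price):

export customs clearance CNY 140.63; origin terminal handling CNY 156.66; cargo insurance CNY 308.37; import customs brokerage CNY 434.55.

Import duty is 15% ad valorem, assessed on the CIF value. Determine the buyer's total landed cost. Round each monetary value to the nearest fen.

CFR: the seller pays costs through ocean freight to the destination port, but not insurance.
Already in the invoice (seller's account under CFR): export clearance, origin terminal — exclude.
CIF value = CFR price + insurance = 22976.19 + 308.37 = 23284.56
Import duty = 23284.56 × 15% = 3492.68
Buyer bears: insurance 308.37 + brokerage 434.55 + duty 3492.68 = 4235.60
Landed cost = invoice 22976.19 + 4235.60 = 27211.79

Total landed cost: CNY 27211.79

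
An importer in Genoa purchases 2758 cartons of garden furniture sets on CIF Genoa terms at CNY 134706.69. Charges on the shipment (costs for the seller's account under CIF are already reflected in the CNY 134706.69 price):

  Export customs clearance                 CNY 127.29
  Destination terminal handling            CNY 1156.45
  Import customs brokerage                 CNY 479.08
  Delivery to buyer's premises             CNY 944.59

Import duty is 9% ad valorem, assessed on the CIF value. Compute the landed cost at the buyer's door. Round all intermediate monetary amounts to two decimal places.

CIF: the seller pays costs through ocean freight and marine insurance to the destination port.
Already in the invoice (seller's account under CIF): export clearance — exclude.
The CIF price already equals the CIF value: 134706.69
Import duty = 134706.69 × 9% = 12123.60
Buyer bears: destination terminal 1156.45 + brokerage 479.08 + delivery 944.59 + duty 12123.60 = 14703.72
Landed cost = invoice 134706.69 + 14703.72 = 149410.41

Total landed cost: CNY 149410.41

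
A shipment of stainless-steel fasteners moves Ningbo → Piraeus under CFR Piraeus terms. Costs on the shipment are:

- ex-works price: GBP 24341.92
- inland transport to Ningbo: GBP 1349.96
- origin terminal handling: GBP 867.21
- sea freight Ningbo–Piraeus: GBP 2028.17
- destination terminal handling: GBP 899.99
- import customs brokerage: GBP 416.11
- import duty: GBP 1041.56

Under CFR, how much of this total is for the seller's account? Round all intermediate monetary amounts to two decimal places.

Seller's account: GBP 28587.26

CFR: the seller pays costs through ocean freight to the destination port, but not insurance.
Seller's account: goods 24341.92 + inland to port 1349.96 + origin terminal 867.21 + freight 2028.17 = 28587.26
Buyer's account: destination terminal 899.99 + brokerage 416.11 + duty 1041.56 = 2357.66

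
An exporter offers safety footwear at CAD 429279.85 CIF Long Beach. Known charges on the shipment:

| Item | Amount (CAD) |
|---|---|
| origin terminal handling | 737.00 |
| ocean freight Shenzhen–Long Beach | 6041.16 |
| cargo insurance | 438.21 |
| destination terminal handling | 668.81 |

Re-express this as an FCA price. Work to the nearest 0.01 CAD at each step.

Not relevant to the conversion: destination terminal — on the buyer under both terms; not part of either seller's price.
From CIF to FCA, the seller no longer bears: origin terminal, freight, insurance.
FCA price = 429279.85 − 737.00 − 6041.16 − 438.21 = 422063.48

FCA price: CAD 422063.48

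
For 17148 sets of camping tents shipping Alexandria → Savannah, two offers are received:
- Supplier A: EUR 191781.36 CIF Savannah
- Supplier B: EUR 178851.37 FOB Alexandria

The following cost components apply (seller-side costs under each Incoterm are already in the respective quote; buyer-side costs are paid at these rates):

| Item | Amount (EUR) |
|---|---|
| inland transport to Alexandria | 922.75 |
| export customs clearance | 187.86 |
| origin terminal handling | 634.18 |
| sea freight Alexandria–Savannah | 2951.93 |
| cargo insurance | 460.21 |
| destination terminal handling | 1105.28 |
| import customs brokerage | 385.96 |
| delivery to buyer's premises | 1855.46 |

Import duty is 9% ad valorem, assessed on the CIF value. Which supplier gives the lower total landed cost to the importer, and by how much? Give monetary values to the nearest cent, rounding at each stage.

Supplier B is cheaper by EUR 10374.45

Supplier A (CIF):
The CIF price already equals the CIF value: 191781.36
Import duty = 191781.36 × 9% = 17260.32
Buyer bears (A): 1105.28 + 385.96 + 1855.46 = 3346.70
Landed cost (A) = invoice 191781.36 + 3346.70 + duty 17260.32 = 212388.38
Supplier B (FOB):
CIF value = FOB price + freight + insurance = 178851.37 + 2951.93 + 460.21 = 182263.51
Import duty = 182263.51 × 9% = 16403.72
Buyer bears (B): 2951.93 + 460.21 + 1105.28 + 385.96 + 1855.46 = 6758.84
Landed cost (B) = invoice 178851.37 + 6758.84 + duty 16403.72 = 202013.93
Difference = |212388.38 − 202013.93| = 10374.45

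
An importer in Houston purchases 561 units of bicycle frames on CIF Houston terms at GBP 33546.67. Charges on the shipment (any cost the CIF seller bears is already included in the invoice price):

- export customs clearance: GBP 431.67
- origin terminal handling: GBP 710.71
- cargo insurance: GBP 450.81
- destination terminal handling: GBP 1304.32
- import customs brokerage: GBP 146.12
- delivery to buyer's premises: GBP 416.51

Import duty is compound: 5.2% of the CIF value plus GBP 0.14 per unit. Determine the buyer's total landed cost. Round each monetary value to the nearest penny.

Total landed cost: GBP 37236.59

CIF: the seller pays costs through ocean freight and marine insurance to the destination port.
Already in the invoice (seller's account under CIF): export clearance, origin terminal, insurance — exclude.
The CIF price already equals the CIF value: 33546.67
Ad valorem component: 33546.67 × 5.2% = 1744.43
Specific component: 561 × 0.14 = 78.54
Import duty = 1744.43 + 78.54 = 1822.97
Buyer bears: destination terminal 1304.32 + brokerage 146.12 + delivery 416.51 + duty 1822.97 = 3689.92
Landed cost = invoice 33546.67 + 3689.92 = 37236.59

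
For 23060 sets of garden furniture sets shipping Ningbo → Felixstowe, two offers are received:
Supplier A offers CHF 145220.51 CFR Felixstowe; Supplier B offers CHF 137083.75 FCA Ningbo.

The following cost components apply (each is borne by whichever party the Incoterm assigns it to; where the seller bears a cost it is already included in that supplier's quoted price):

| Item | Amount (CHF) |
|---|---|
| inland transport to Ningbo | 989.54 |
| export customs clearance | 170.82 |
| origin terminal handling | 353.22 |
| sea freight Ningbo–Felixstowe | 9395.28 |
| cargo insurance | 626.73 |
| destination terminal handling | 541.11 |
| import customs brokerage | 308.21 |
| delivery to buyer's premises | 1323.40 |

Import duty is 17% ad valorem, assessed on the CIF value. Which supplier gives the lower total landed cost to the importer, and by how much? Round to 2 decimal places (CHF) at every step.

Supplier A is cheaper by CHF 1885.74

Supplier A (CFR):
CIF value = CFR price + insurance = 145220.51 + 626.73 = 145847.24
Import duty = 145847.24 × 17% = 24794.03
Buyer bears (A): 626.73 + 541.11 + 308.21 + 1323.40 = 2799.45
Landed cost (A) = invoice 145220.51 + 2799.45 + duty 24794.03 = 172813.99
Supplier B (FCA):
CIF value = FCA price + origin terminal + freight + insurance = 137083.75 + 353.22 + 9395.28 + 626.73 = 147458.98
Import duty = 147458.98 × 17% = 25068.03
Buyer bears (B): 353.22 + 9395.28 + 626.73 + 541.11 + 308.21 + 1323.40 = 12547.95
Landed cost (B) = invoice 137083.75 + 12547.95 + duty 25068.03 = 174699.73
Difference = |172813.99 − 174699.73| = 1885.74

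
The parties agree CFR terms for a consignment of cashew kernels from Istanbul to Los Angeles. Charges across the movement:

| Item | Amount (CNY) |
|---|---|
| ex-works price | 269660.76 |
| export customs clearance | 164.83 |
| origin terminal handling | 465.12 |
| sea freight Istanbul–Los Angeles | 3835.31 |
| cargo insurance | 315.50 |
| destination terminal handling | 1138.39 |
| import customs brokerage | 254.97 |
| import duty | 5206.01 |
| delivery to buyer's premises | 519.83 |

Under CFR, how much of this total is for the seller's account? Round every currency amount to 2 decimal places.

Seller's account: CNY 274126.02

CFR: the seller pays costs through ocean freight to the destination port, but not insurance.
Seller's account: goods 269660.76 + export clearance 164.83 + origin terminal 465.12 + freight 3835.31 = 274126.02
Buyer's account: insurance 315.50 + destination terminal 1138.39 + brokerage 254.97 + duty 5206.01 + delivery 519.83 = 7434.70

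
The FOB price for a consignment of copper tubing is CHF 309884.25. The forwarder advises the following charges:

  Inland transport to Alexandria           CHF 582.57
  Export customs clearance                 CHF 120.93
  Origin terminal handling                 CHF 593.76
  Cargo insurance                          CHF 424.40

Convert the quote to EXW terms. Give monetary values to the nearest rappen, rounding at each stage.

Not relevant to the conversion: insurance — on the buyer under both terms; not part of either seller's price.
From FOB to EXW, the seller no longer bears: inland to port, export clearance, origin terminal.
EXW price = 309884.25 − 582.57 − 120.93 − 593.76 = 308586.99

EXW price: CHF 308586.99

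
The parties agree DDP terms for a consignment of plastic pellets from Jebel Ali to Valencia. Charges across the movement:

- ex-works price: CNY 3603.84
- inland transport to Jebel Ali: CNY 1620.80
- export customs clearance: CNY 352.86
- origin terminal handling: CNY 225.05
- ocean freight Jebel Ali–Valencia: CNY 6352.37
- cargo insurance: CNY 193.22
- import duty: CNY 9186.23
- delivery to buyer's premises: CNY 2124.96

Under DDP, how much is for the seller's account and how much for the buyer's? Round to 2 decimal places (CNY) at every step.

Seller: CNY 23659.33; buyer: CNY 0.00

DDP: the seller bears all costs including import duty.
Seller's account: goods 3603.84 + inland to port 1620.80 + export clearance 352.86 + origin terminal 225.05 + freight 6352.37 + insurance 193.22 + duty 9186.23 + delivery 2124.96 = 23659.33
Buyer's account: 0.00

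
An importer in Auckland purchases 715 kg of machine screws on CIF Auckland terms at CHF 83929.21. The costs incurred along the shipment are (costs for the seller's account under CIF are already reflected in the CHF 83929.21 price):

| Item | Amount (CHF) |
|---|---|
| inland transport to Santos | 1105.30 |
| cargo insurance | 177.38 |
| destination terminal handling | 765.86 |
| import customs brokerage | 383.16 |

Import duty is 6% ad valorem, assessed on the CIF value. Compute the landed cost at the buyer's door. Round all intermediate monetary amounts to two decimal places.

CIF: the seller pays costs through ocean freight and marine insurance to the destination port.
Already in the invoice (seller's account under CIF): inland to port, insurance — exclude.
The CIF price already equals the CIF value: 83929.21
Import duty = 83929.21 × 6% = 5035.75
Buyer bears: destination terminal 765.86 + brokerage 383.16 + duty 5035.75 = 6184.77
Landed cost = invoice 83929.21 + 6184.77 = 90113.98

Total landed cost: CHF 90113.98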